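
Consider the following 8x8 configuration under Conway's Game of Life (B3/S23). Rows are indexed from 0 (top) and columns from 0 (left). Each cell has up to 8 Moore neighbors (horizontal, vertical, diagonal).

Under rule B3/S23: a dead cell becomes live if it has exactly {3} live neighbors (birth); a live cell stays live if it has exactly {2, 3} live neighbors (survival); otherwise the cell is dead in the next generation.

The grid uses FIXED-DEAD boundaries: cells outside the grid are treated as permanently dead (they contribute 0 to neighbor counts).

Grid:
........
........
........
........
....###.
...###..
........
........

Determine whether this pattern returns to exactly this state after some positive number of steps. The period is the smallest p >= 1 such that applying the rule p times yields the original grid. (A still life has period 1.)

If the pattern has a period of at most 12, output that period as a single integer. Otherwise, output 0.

Simulating and comparing each generation to the original:
Gen 0 (original, given above): 6 live cells
Gen 1: 6 live cells, differs from original
Gen 2: 6 live cells, MATCHES original -> period = 2

Answer: 2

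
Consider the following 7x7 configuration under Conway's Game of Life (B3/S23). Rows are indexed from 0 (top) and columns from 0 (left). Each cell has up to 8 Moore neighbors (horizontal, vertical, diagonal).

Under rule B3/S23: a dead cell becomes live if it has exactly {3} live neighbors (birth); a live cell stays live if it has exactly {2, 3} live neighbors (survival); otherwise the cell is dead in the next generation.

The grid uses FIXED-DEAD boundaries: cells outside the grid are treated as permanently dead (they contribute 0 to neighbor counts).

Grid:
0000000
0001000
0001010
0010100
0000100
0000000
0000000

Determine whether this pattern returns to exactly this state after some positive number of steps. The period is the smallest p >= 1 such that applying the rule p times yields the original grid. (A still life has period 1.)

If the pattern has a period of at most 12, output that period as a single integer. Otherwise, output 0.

Simulating and comparing each generation to the original:
Gen 0 (original, given above): 6 live cells
Gen 1: 6 live cells, differs from original
Gen 2: 6 live cells, MATCHES original -> period = 2

Answer: 2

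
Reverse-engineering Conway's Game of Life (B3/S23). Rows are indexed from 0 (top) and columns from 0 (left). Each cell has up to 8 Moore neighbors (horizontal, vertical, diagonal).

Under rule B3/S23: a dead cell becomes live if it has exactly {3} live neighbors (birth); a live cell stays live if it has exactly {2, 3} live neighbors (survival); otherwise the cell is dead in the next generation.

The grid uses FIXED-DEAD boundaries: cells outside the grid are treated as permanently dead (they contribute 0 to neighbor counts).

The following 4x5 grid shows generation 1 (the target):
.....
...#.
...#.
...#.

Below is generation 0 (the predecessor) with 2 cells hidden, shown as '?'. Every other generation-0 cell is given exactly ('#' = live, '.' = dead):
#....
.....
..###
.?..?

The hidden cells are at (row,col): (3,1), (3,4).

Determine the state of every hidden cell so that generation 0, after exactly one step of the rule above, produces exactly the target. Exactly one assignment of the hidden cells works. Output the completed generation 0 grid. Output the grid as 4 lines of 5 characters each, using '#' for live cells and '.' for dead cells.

Hidden generation-0 cells (in order): (3,1), (3,4).
A hidden cell only influences target cells in its own 3x3 neighborhood. Try each of the 2^2 = 4 assignments, step the completed generation 0 forward once under B3/S23, and compare with the target:
  (3,1)=. (3,4)=. -> step reproduces the target at every cell -> ACCEPT
  (3,1)=. (3,4)=# -> step gives (2,4)='#' but target has '.' -> reject
  (3,1)=# (3,4)=. -> step gives (2,2)='#' but target has '.' -> reject
  (3,1)=# (3,4)=# -> step gives (2,2)='#' but target has '.' -> reject
Unique solution: (3,1)=dead, (3,4)=dead.
Check: live-neighbor counts of every cell in the completed generation 0:
01000
12232
01121
01232
Applying B3/S23 to generation 0 with these counts gives:
.....
...#.
...#.
...#.
which matches the target exactly.

Answer: #....
.....
..###
.....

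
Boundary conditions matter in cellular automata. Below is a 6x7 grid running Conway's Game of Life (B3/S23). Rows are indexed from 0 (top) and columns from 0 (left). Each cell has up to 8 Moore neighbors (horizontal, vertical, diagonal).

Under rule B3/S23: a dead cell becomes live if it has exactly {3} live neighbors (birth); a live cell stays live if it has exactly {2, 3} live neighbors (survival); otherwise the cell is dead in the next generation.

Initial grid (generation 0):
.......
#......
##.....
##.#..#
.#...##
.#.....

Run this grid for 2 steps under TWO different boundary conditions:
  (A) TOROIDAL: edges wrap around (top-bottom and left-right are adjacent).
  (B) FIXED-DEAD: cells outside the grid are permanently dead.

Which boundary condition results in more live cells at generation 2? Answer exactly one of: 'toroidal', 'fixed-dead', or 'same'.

Under TOROIDAL boundary, generation 2:
##.....
.#.....
.#.....
.....##
#....##
#.....#
Population = 11

Under FIXED-DEAD boundary, generation 2:
.......
.#.....
.#.....
.....##
.....##
.......
Population = 6

Comparison: toroidal=11, fixed-dead=6 -> toroidal

Answer: toroidal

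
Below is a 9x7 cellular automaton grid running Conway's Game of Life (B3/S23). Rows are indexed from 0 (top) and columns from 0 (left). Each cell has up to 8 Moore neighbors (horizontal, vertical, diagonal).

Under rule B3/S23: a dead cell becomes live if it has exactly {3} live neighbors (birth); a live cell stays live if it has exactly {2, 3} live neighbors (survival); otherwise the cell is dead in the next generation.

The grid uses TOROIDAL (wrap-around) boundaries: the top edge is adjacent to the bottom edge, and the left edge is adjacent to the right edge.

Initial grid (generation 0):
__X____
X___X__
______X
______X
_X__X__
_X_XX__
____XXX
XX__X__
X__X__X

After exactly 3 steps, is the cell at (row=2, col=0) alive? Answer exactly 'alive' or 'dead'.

Simulating step by step:
Generation 0 (given above): 19 live cells
Generation 1: 27 live cells
XX_X__X
_______
X____XX
X____X_
X_XXXX_
X_XX___
_XX___X
_X_XX__
X_XX__X
Generation 2: 20 live cells
_X_X__X
_X___X_
X____X_
X__X___
X_X__X_
X____X_
____X__
____XXX
_____XX
Generation 3: 20 live cells
__X_X_X
_XX_XX_
XX__X__
X___X__
X___X__
_X__XX_
____X__
____X_X
_______

Cell (2,0) at generation 3: 1 -> alive

Answer: alive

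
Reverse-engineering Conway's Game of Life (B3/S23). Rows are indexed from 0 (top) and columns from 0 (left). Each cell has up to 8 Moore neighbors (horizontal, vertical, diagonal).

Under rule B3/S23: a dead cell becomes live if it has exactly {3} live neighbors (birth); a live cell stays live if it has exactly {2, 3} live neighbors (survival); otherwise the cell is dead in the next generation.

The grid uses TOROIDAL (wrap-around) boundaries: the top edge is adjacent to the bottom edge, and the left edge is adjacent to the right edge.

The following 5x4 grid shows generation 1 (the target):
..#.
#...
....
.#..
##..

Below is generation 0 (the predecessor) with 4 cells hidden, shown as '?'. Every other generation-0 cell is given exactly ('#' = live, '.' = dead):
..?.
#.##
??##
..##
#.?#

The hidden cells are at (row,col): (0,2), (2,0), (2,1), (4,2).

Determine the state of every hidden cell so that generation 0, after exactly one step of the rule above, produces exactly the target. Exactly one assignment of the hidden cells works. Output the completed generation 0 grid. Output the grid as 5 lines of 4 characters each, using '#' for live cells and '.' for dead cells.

Answer: ..#.
#.##
..##
..##
#..#

Derivation:
Hidden generation-0 cells (in order): (0,2), (2,0), (2,1), (4,2).
A hidden cell only influences target cells in its own 3x3 neighborhood. Try each of the 2^4 = 16 assignments, step the completed generation 0 forward once under B3/S23, and compare with the target:
  (0,2)=. (2,0)=. (2,1)=. (4,2)=. -> step gives (0,1)='#' but target has '.' -> reject
  (0,2)=. (2,0)=. (2,1)=. (4,2)=# -> step gives (0,2)='.' but target has '#' -> reject
  (0,2)=. (2,0)=. (2,1)=# (4,2)=. -> step gives (0,1)='#' but target has '.' -> reject
  (0,2)=. (2,0)=. (2,1)=# (4,2)=# -> step gives (0,2)='.' but target has '#' -> reject
  (0,2)=. (2,0)=# (2,1)=. (4,2)=. -> step gives (0,1)='#' but target has '.' -> reject
  (0,2)=. (2,0)=# (2,1)=. (4,2)=# -> step gives (0,2)='.' but target has '#' -> reject
  (0,2)=. (2,0)=# (2,1)=# (4,2)=. -> step gives (0,1)='#' but target has '.' -> reject
  (0,2)=. (2,0)=# (2,1)=# (4,2)=# -> step gives (0,2)='.' but target has '#' -> reject
  (0,2)=# (2,0)=. (2,1)=. (4,2)=. -> step reproduces the target at every cell -> ACCEPT
  (0,2)=# (2,0)=. (2,1)=. (4,2)=# -> step gives (0,2)='.' but target has '#' -> reject
  (0,2)=# (2,0)=. (2,1)=# (4,2)=. -> step gives (3,1)='.' but target has '#' -> reject
  (0,2)=# (2,0)=. (2,1)=# (4,2)=# -> step gives (0,2)='.' but target has '#' -> reject
  (0,2)=# (2,0)=# (2,1)=. (4,2)=. -> step gives (3,1)='.' but target has '#' -> reject
  (0,2)=# (2,0)=# (2,1)=. (4,2)=# -> step gives (0,2)='.' but target has '#' -> reject
  (0,2)=# (2,0)=# (2,1)=# (4,2)=. -> step gives (1,0)='.' but target has '#' -> reject
  (0,2)=# (2,0)=# (2,1)=# (4,2)=# -> step gives (0,2)='.' but target has '#' -> reject
Unique solution: (0,2)=live, (2,0)=dead, (2,1)=dead, (4,2)=dead.
Check: live-neighbor counts of every cell in the completed generation 0:
4436
2445
4456
4345
2344
Applying B3/S23 to generation 0 with these counts gives:
..#.
#...
....
.#..
##..
which matches the target exactly.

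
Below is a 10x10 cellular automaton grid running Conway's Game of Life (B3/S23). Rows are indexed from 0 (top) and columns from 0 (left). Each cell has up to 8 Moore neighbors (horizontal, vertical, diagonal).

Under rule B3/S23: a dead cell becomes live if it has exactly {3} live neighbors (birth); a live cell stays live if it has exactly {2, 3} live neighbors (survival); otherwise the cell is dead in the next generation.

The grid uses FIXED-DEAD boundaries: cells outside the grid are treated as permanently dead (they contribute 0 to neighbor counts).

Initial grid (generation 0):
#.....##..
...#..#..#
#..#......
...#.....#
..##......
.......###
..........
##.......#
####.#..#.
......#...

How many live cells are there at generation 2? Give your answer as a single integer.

Simulating step by step:
Generation 0 (given above): 25 live cells
Generation 1: 19 live cells
......##..
......##..
..###.....
...##.....
..##.....#
........#.
.........#
#.........
#.#.......
.##.......
Generation 2: 19 live cells
......##..
...#.###..
..#.##....
..........
..###.....
........##
..........
.#........
#.#.......
.##.......
Population at generation 2: 19

Answer: 19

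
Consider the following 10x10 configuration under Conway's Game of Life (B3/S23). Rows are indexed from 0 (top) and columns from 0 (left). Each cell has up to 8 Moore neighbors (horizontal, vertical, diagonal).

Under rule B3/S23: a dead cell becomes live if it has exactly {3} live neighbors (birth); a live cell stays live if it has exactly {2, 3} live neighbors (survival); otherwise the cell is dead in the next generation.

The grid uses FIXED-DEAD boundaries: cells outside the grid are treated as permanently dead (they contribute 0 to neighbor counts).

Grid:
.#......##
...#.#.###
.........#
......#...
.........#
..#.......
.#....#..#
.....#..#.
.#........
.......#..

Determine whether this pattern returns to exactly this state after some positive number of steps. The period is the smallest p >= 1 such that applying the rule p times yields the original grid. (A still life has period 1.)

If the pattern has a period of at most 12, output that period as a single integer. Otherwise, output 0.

Answer: 0

Derivation:
Simulating and comparing each generation to the original:
Gen 0 (original, given above): 19 live cells
Gen 1: 6 live cells, differs from original
Gen 2: 5 live cells, differs from original
Gen 3: 5 live cells, differs from original
Gen 4: 6 live cells, differs from original
Gen 5: 7 live cells, differs from original
Gen 6: 9 live cells, differs from original
Gen 7: 8 live cells, differs from original
Gen 8: 9 live cells, differs from original
Gen 9: 12 live cells, differs from original
Gen 10: 11 live cells, differs from original
Gen 11: 18 live cells, differs from original
Gen 12: 11 live cells, differs from original
No period found within 12 steps.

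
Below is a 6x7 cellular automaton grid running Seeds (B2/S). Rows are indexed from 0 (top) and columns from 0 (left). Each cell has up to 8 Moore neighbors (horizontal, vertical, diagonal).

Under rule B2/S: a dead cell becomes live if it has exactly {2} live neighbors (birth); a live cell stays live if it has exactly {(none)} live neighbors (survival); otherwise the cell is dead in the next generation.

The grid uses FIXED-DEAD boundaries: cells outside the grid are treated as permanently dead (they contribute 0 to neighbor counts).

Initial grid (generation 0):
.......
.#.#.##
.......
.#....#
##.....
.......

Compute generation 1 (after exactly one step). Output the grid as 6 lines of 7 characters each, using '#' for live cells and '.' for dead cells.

Simulating step by step:
Generation 0 (given above): 8 live cells
Generation 1: 13 live cells
(generation 1 grid is the final answer)

Answer: ..#.###
..#.#..
##..#..
..#....
..#....
##.....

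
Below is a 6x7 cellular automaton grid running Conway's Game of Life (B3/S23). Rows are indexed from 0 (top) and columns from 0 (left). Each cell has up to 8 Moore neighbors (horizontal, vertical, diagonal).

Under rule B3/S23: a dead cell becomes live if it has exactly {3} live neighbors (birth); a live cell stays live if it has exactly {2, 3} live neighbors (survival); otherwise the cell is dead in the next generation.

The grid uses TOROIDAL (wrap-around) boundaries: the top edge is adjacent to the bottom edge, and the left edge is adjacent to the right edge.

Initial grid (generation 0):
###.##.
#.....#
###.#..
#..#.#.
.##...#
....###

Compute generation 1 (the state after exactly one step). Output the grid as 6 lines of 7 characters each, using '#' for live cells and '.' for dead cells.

Simulating step by step:
Generation 0 (given above): 20 live cells
Generation 1: 15 live cells
(generation 1 grid is the final answer)

Answer: .#.##..
....#..
..####.
...###.
.###...
....#..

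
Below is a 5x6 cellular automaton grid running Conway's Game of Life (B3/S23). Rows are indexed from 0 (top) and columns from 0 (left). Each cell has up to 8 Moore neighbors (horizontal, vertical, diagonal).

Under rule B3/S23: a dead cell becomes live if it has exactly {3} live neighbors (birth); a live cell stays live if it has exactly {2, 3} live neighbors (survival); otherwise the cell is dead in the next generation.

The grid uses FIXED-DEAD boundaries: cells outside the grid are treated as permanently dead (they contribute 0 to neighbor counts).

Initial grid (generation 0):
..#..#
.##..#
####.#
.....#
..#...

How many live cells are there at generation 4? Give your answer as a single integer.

Simulating step by step:
Generation 0 (given above): 12 live cells
Generation 1: 9 live cells
.##...
#....#
#..#.#
...##.
......
Generation 2: 8 live cells
.#....
#.#.#.
...#.#
...##.
......
Generation 3: 9 live cells
.#....
.####.
..#..#
...##.
......
Generation 4: 9 live cells
.#.#..
.#.##.
.#...#
...##.
......
Population at generation 4: 9

Answer: 9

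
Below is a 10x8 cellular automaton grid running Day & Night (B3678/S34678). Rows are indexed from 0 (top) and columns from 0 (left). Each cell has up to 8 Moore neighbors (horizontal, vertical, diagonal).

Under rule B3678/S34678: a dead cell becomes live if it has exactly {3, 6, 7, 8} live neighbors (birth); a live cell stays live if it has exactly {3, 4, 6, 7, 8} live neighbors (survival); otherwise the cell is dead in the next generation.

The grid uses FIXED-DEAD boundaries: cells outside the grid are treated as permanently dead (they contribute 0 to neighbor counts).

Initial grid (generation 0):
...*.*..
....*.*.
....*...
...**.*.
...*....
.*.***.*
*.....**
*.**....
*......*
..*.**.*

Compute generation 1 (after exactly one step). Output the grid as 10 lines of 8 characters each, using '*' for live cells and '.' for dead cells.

Simulating step by step:
Generation 0 (given above): 26 live cells
Generation 1: 20 live cells
(generation 1 grid is the final answer)

Answer: ....*...
...**...
....*...
...***..
...**.*.
..*.*...
.....**.
......**
..*.*.*.
......*.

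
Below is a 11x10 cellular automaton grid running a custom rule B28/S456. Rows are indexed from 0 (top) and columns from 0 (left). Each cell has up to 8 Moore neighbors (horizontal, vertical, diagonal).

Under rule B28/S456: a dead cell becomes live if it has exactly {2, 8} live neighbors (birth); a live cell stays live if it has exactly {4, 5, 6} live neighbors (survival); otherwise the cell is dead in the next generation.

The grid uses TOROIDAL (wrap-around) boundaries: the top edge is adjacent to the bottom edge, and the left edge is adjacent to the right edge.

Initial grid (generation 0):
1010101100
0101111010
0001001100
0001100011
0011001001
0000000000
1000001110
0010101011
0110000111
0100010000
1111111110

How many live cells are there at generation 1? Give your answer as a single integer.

Simulating step by step:
Generation 0 (given above): 47 live cells
Generation 1: 39 live cells
0010111100
1001111001
1001000100
1001000000
1000010100
1111010000
0101000100
0000000011
0000100010
0100000000
0111111100
Population at generation 1: 39

Answer: 39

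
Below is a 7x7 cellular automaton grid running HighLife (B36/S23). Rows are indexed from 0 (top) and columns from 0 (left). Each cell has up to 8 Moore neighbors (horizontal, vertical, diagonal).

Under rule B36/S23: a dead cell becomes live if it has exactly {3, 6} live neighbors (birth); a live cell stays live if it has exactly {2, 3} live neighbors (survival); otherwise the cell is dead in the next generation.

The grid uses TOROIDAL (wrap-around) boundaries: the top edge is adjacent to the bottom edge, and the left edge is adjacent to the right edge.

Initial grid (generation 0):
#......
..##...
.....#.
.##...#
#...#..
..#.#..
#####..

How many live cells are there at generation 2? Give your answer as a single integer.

Answer: 16

Derivation:
Simulating step by step:
Generation 0 (given above): 16 live cells
Generation 1: 19 live cells
#...#..
.......
.#.#...
##...##
#.#..#.
#.####.
#.#.#..
Generation 2: 16 live cells
.#.#...
.......
.##...#
....##.
.##....
###..#.
#.##...
Population at generation 2: 16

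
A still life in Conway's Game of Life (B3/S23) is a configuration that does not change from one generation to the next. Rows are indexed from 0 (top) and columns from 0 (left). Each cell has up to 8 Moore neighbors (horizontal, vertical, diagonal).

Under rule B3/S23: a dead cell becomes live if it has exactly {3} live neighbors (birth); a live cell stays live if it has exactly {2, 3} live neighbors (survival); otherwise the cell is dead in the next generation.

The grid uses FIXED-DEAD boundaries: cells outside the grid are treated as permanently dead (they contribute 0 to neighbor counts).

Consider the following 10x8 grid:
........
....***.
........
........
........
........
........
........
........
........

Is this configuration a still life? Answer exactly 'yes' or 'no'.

Compute generation 1 and compare to generation 0 (given above):
Generation 1:
.....*..
.....*..
.....*..
........
........
........
........
........
........
........
Cell (0,5) differs: gen0=0 vs gen1=1 -> NOT a still life.

Answer: no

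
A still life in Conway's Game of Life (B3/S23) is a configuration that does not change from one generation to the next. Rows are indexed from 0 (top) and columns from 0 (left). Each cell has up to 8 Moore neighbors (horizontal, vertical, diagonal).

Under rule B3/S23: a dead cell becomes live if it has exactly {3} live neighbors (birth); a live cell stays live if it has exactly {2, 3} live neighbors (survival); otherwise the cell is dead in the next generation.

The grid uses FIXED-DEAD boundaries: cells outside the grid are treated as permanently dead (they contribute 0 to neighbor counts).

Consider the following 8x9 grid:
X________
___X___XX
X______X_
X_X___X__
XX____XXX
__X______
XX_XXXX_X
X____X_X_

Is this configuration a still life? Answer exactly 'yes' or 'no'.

Compute generation 1 and compare to generation 0 (given above):
Generation 1:
_________
_______XX
_X____XXX
X_____X_X
X_X___XX_
__XXX___X
XXXXXXXX_
XX___X_X_
Cell (0,0) differs: gen0=1 vs gen1=0 -> NOT a still life.

Answer: no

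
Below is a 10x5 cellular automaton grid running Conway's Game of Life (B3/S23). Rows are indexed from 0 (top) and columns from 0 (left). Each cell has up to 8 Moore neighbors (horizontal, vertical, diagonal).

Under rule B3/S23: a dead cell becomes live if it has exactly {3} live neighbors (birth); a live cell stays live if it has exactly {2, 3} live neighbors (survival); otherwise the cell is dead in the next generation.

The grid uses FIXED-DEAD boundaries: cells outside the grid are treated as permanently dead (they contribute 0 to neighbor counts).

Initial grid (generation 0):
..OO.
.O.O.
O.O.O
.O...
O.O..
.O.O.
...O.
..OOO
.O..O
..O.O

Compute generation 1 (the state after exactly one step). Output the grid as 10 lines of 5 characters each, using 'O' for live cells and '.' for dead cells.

Answer: ..OO.
.O..O
O.OO.
O.OO.
O.O..
.O.O.
.....
..O.O
.O..O
...O.

Derivation:
Simulating step by step:
Generation 0 (given above): 20 live cells
Generation 1: 19 live cells
(generation 1 grid is the final answer)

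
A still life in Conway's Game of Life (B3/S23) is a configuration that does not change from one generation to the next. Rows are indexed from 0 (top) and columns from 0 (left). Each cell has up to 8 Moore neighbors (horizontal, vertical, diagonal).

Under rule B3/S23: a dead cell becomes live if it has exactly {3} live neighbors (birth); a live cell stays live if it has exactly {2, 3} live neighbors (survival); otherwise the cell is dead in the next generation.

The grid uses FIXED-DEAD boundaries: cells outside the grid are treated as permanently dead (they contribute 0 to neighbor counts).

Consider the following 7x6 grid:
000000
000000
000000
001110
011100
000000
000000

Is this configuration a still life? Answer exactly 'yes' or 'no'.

Compute generation 1 and compare to generation 0 (given above):
Generation 1:
000000
000000
000100
010010
010010
001000
000000
Cell (2,3) differs: gen0=0 vs gen1=1 -> NOT a still life.

Answer: no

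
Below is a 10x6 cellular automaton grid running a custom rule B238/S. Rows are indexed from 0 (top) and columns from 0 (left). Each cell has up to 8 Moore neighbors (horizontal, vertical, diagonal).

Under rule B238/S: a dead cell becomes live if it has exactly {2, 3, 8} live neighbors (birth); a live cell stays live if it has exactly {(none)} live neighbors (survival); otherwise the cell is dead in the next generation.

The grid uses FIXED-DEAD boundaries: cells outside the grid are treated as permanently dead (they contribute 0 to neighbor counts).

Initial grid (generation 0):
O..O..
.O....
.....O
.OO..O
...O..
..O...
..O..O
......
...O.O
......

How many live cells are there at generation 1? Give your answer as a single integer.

Answer: 24

Derivation:
Simulating step by step:
Generation 0 (given above): 13 live cells
Generation 1: 24 live cells
.OO...
O.O.O.
OOO.O.
...OO.
.O..O.
.O.OO.
.O.O..
..OOOO
....O.
....O.
Population at generation 1: 24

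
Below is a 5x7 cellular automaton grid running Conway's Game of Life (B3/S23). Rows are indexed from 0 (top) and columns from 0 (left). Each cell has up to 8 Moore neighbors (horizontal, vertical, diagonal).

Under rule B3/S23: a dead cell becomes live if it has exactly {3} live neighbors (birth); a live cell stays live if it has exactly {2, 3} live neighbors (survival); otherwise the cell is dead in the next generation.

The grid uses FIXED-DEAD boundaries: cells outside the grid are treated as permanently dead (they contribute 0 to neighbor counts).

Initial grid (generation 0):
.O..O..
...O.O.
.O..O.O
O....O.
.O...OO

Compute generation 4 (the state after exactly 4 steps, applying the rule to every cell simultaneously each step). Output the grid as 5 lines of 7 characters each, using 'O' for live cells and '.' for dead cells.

Simulating step by step:
Generation 0 (given above): 12 live cells
Generation 1: 11 live cells
....O..
..OO.O.
....O.O
OO..O..
.....OO
Generation 2: 10 live cells
...OO..
...O.O.
.OO.O..
....O.O
.....O.
Generation 3: 8 live cells
...OO..
.....O.
..O.O..
...OO..
.....O.
Generation 4: 8 live cells
(generation 4 grid is the final answer)

Answer: ....O..
.....O.
....OO.
...OOO.
....O..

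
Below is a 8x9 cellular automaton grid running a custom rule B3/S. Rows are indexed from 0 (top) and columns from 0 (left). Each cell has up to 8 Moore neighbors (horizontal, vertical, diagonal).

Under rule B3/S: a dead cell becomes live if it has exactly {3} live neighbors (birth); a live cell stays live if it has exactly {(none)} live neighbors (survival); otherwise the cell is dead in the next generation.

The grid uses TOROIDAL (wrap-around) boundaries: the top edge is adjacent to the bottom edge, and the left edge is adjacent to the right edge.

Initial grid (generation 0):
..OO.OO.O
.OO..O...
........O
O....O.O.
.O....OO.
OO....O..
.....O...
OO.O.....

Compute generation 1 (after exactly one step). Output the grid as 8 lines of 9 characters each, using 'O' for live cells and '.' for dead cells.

Simulating step by step:
Generation 0 (given above): 22 live cells
Generation 1: 14 live cells
(generation 1 grid is the final answer)

Answer: .........
O..OO.OO.
OO....O..
.........
.....O...
.....O.O.
..O......
.....OO..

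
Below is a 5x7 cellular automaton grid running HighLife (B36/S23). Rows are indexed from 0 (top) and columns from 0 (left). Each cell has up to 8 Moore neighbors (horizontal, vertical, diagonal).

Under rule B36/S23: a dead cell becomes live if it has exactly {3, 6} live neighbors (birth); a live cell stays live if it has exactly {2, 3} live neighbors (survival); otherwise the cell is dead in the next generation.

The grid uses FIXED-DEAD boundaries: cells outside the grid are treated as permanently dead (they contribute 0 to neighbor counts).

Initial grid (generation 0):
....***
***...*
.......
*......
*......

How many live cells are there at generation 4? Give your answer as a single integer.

Answer: 4

Derivation:
Simulating step by step:
Generation 0 (given above): 9 live cells
Generation 1: 6 live cells
.*...**
.*....*
*......
.......
.......
Generation 2: 6 live cells
.....**
**...**
.......
.......
.......
Generation 3: 4 live cells
.....**
.....**
.......
.......
.......
Generation 4: 4 live cells
.....**
.....**
.......
.......
.......
Population at generation 4: 4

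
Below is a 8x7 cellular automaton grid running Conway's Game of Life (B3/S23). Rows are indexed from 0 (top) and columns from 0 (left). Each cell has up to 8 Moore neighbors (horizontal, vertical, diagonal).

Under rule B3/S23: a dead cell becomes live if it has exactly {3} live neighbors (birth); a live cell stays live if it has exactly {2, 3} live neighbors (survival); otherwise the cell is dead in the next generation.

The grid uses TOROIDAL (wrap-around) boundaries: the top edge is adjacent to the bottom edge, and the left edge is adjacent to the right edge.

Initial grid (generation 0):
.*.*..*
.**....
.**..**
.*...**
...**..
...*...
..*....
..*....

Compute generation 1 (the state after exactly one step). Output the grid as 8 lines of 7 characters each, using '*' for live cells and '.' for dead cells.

Answer: **.*...
...*.**
.....**
.*.*..*
..****.
..***..
..**...
.***...

Derivation:
Simulating step by step:
Generation 0 (given above): 17 live cells
Generation 1: 23 live cells
(generation 1 grid is the final answer)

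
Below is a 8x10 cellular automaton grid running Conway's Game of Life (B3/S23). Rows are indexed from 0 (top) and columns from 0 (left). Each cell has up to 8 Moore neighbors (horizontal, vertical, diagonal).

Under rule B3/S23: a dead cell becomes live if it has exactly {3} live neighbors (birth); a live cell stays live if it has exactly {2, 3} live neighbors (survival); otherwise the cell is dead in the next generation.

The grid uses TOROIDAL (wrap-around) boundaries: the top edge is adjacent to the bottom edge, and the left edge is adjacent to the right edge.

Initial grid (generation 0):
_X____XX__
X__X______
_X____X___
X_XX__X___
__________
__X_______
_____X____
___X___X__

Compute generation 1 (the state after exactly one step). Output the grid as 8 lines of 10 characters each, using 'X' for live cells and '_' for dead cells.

Simulating step by step:
Generation 0 (given above): 15 live cells
Generation 1: 17 live cells
(generation 1 grid is the final answer)

Answer: __X___XX__
XXX___XX__
XX_X______
_XX_______
_XXX______
__________
__________
_______X__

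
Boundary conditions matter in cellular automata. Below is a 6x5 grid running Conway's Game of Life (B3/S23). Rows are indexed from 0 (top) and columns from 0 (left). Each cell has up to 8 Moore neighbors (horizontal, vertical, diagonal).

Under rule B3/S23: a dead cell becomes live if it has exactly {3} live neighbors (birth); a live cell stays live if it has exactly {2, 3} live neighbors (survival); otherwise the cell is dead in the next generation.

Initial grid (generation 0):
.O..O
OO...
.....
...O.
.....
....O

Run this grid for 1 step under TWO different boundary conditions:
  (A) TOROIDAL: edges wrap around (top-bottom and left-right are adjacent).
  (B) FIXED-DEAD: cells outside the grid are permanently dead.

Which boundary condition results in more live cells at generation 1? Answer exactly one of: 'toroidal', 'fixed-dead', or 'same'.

Answer: toroidal

Derivation:
Under TOROIDAL boundary, generation 1:
.O..O
OO...
.....
.....
.....
O....
Population = 5

Under FIXED-DEAD boundary, generation 1:
OO...
OO...
.....
.....
.....
.....
Population = 4

Comparison: toroidal=5, fixed-dead=4 -> toroidal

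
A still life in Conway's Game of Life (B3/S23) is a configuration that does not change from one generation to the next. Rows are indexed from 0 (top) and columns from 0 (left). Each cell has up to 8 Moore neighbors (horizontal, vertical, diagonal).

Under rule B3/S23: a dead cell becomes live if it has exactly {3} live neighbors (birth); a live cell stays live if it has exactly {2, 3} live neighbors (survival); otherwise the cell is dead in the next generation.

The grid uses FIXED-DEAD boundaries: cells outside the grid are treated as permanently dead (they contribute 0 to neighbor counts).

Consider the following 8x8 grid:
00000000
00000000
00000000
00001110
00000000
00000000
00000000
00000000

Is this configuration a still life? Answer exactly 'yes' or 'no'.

Answer: no

Derivation:
Compute generation 1 and compare to generation 0 (given above):
Generation 1:
00000000
00000000
00000100
00000100
00000100
00000000
00000000
00000000
Cell (2,5) differs: gen0=0 vs gen1=1 -> NOT a still life.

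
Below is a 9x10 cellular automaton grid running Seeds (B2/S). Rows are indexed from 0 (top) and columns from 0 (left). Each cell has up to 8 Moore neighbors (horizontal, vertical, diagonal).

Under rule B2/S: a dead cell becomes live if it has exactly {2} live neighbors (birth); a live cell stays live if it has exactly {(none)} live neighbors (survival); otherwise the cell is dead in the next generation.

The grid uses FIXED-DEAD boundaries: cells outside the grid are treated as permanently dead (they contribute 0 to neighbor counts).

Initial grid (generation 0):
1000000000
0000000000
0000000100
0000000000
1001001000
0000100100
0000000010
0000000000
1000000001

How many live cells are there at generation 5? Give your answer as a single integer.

Simulating step by step:
Generation 0 (given above): 10 live cells
Generation 1: 12 live cells
0000000000
0000000000
0000000000
0000001100
0000110100
0001011010
0000000100
0000000011
0000000000
Generation 2: 10 live cells
0000000000
0000000000
0000001100
0000100010
0001000000
0000000000
0000110000
0000000100
0000000011
Generation 3: 16 live cells
0000000000
0000001100
0000010010
0001011000
0000100000
0001010000
0000001000
0000111001
0000000100
Generation 4: 12 live cells
0000001100
0000010010
0000000000
0000000100
0010000000
0000001000
0001000100
0000000010
0000100010
Generation 5: 17 live cells
0000010010
0000000000
0000001110
0000000000
0000001100
0011000100
0000001010
0001100001
0000000101
Population at generation 5: 17

Answer: 17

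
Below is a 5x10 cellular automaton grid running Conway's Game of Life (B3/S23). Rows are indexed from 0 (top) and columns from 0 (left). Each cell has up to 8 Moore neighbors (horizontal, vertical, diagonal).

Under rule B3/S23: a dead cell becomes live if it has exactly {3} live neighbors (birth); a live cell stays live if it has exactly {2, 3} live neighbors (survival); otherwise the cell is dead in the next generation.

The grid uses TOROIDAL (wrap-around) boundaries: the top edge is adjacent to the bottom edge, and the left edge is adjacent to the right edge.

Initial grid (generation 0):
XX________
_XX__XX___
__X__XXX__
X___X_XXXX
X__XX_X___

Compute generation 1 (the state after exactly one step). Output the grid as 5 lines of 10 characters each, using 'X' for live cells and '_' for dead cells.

Simulating step by step:
Generation 0 (given above): 20 live cells
Generation 1: 22 live cells
(generation 1 grid is the final answer)

Answer: X__XX_X___
X_X__X_X__
X_XXX____X
XX__X___XX
___XX_X_X_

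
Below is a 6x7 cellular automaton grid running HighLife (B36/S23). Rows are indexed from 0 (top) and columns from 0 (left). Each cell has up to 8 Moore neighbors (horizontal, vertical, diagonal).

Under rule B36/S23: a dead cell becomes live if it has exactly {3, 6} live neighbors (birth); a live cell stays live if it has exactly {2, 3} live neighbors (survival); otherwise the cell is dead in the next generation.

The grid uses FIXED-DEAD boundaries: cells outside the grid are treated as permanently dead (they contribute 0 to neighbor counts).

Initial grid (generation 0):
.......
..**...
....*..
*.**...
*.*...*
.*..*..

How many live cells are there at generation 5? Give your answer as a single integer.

Simulating step by step:
Generation 0 (given above): 11 live cells
Generation 1: 8 live cells
.......
...*...
.*..*..
..**...
*.*....
.*.....
Generation 2: 6 live cells
.......
.......
....*..
..**...
..**...
.*.....
Generation 3: 6 live cells
.......
.......
...*...
..*.*..
.*.*...
..*....
Generation 4: 6 live cells
.......
.......
...*...
..*.*..
.*.*...
..*....
Generation 5: 6 live cells
.......
.......
...*...
..*.*..
.*.*...
..*....
Population at generation 5: 6

Answer: 6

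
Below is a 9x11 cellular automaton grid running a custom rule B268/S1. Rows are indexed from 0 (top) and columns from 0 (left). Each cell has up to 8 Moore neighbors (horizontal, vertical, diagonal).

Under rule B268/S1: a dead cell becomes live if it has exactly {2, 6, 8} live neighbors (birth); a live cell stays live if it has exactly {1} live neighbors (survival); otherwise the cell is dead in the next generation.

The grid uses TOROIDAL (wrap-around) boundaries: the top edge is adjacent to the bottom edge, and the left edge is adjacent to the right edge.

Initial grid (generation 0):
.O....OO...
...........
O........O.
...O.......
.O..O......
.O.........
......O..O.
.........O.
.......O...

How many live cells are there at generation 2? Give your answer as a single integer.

Answer: 19

Derivation:
Simulating step by step:
Generation 0 (given above): 13 live cells
Generation 1: 29 live cells
........O..
OO....OOO.O
..........O
OOOOO.....O
OO.OO......
OOO..O.....
........OOO
......OO.OO
...........
Generation 2: 19 live cells
.O....O...O
.O....O....
....OOO.O..
.....O...O.
...........
.....O..O..
..O..O.....
O.....O....
......O...O
Population at generation 2: 19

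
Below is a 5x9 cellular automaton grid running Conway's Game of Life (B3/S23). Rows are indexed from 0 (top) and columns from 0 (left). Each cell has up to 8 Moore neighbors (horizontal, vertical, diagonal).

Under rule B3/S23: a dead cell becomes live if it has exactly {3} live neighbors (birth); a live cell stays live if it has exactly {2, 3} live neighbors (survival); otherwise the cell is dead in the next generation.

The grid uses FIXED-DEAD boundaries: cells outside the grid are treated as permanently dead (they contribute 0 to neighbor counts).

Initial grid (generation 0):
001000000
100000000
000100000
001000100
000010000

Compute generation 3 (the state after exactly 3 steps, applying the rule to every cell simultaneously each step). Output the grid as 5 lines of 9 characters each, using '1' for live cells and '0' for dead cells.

Answer: 000000000
000000000
000000000
000000000
000000000

Derivation:
Simulating step by step:
Generation 0 (given above): 6 live cells
Generation 1: 1 live cells
000000000
000000000
000000000
000100000
000000000
Generation 2: 0 live cells
000000000
000000000
000000000
000000000
000000000
Generation 3: 0 live cells
(generation 3 grid is the final answer)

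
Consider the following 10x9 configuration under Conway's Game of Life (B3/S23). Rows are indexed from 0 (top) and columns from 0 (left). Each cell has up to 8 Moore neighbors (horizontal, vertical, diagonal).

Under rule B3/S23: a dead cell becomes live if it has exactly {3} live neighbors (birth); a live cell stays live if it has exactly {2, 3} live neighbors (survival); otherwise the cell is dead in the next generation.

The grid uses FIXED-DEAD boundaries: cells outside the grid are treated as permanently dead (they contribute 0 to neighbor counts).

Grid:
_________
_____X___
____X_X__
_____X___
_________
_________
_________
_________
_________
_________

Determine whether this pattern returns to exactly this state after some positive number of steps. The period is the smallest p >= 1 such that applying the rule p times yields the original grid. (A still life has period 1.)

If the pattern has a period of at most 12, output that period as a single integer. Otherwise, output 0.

Answer: 1

Derivation:
Simulating and comparing each generation to the original:
Gen 0 (original, given above): 4 live cells
Gen 1: 4 live cells, MATCHES original -> period = 1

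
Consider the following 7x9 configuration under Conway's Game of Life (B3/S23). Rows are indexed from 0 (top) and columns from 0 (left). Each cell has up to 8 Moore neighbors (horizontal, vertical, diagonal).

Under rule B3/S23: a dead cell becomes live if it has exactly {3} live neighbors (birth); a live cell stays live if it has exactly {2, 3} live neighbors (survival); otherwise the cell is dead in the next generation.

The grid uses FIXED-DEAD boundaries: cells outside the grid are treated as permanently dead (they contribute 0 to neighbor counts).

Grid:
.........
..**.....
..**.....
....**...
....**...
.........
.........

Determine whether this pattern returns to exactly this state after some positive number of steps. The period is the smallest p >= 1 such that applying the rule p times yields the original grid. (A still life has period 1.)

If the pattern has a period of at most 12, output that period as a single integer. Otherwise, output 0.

Simulating and comparing each generation to the original:
Gen 0 (original, given above): 8 live cells
Gen 1: 6 live cells, differs from original
Gen 2: 8 live cells, MATCHES original -> period = 2

Answer: 2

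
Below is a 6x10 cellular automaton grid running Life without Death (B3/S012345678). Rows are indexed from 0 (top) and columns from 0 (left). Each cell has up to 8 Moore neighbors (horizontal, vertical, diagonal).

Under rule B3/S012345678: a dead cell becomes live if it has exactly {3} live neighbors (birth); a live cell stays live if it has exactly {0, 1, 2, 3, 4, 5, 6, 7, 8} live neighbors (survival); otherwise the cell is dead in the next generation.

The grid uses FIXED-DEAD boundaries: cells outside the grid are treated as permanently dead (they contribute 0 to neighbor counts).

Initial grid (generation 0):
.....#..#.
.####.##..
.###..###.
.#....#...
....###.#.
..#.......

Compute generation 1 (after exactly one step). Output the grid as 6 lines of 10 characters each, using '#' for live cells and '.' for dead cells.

Answer: ..#######.
.####.##..
#####.###.
.#.##.#.#.
....#####.
..#..#....

Derivation:
Simulating step by step:
Generation 0 (given above): 21 live cells
Generation 1: 33 live cells
(generation 1 grid is the final answer)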